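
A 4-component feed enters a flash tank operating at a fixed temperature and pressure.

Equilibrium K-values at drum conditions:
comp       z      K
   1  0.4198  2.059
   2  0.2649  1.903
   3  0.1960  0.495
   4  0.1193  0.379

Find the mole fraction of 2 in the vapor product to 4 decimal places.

y_2 = 0.2758

Rachford–Rice: g(β) = Σ zᵢ(Kᵢ−1)/(1+β(Kᵢ−1)) = 0.
Feasibility: ΣzᵢKᵢ = 1.5107, Σzᵢ/Kᵢ = 1.0538 — both > 1, two phases present.
Iterate (Newton) starting at β = 0.5:
  β = 0.5000: g = 0.21560, g' = -0.4900 → β = 0.9400
  β = 0.9400: g = -0.01423, g' = -0.6281 → β = 0.9173
  β = 0.9173: g = -0.00024, g' = -0.6077 → β = 0.9170
Converged at β = 0.9170.
Compositions from xᵢ = zᵢ/(1+β(Kᵢ−1)), yᵢ = Kᵢxᵢ:
  1: x = 0.2130, y = 0.4385
  2: x = 0.1449, y = 0.2758
  3: x = 0.3650, y = 0.1807
  4: x = 0.2771, y = 0.1050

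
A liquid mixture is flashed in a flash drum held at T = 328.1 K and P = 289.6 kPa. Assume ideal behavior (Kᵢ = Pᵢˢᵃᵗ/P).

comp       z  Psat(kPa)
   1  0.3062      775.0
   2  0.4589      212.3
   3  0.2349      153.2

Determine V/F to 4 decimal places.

V/F = 0.4824

Raoult's law: Kᵢ = Pᵢˢᵃᵗ/P = Pᵢˢᵃᵗ/289.6.
  K_1 = 775.0/289.6 = 2.676105, K_2 = 212.3/289.6 = 0.733080, K_3 = 153.2/289.6 = 0.529006
Rachford–Rice: g(V/F) = Σ zᵢ(Kᵢ−1)/(1+V/F(Kᵢ−1)) = 0.
Feasibility: ΣzᵢKᵢ = 1.2801, Σzᵢ/Kᵢ = 1.1844 — both > 1, two phases present.
Newton iteration, V/F⁰ = 0.5:
  V/F = 0.5000: g = -0.00685, g' = -0.3873 → V/F = 0.4823
  V/F = 0.4823: g = 0.00005, g' = -0.3934 → V/F = 0.4824
Converged at V/F = 0.4824.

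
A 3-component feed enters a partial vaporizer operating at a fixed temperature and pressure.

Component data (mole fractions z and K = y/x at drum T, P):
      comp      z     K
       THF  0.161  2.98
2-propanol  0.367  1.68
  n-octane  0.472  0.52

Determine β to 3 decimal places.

β = 0.611

Rachford–Rice: g(β) = Σ zᵢ(Kᵢ−1)/(1+β(Kᵢ−1)) = 0.
Feasibility: ΣzᵢKᵢ = 1.342, Σzᵢ/Kᵢ = 1.180 — both > 1, two phases present.
Newton iteration, β⁰ = 0.5:
  β = 0.500: g = 0.0483, g' = -0.442 → β = 0.609
  β = 0.609: g = 0.0007, g' = -0.432 → β = 0.611
Converged at β = 0.611.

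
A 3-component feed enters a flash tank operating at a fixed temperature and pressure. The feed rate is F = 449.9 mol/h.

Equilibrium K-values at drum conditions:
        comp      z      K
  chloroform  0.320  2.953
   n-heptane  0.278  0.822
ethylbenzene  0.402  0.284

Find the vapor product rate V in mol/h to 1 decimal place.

V = 121.7 mol/h

Newton iteration, ψ⁰ = 0.5:
  ψ = 0.500: g = -0.1865, g' = -0.823 → ψ = 0.273
  ψ = 0.273: g = -0.0025, g' = -0.847 → ψ = 0.270
Converged at ψ = 0.270.
Then V = ψ·F = 0.2705·449.9 = 121.7 mol/h and L = F − V = 328.2 mol/h.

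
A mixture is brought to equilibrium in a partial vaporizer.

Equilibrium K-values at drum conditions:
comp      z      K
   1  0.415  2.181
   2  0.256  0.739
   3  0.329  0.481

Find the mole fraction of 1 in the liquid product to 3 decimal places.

Iterate (Newton) starting at β = 0.5:
  β = 0.500: g = 0.0007, g' = -0.413 → β = 0.502
Converged at β = 0.502.
Compositions from xᵢ = zᵢ/(1+β(Kᵢ−1)), yᵢ = Kᵢxᵢ:
  1: x = 0.261, y = 0.568
  2: x = 0.295, y = 0.218
  3: x = 0.445, y = 0.214

x_1 = 0.261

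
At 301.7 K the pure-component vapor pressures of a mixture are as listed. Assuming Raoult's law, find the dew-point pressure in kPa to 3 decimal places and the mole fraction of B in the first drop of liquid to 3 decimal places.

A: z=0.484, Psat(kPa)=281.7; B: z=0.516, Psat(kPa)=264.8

Pdew = 272.719 kPa, x_B = 0.531

At the dew point ψ → 1, so Σzᵢ/Kᵢ = 1 with Kᵢ = Pᵢˢᵃᵗ/P ⇒ 1/P = Σzᵢ/Pᵢˢᵃᵗ.
1/P = 0.484/281.7 + 0.516/264.8 = 0.003667 ⇒ P = 272.719 kPa
xᵢ = zᵢP/Pᵢˢᵃᵗ ⇒ x_B = 0.516·272.719/264.8 = 0.531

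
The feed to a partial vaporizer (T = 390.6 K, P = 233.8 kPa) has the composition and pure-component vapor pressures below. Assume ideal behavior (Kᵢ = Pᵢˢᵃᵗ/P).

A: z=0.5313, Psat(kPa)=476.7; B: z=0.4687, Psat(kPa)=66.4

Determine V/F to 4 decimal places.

Raoult's law: Kᵢ = Pᵢˢᵃᵗ/P = Pᵢˢᵃᵗ/233.8.
  K_A = 476.7/233.8 = 2.038922, K_B = 66.4/233.8 = 0.284003
Material balance + equilibrium reduce to Σ zᵢ(Kᵢ−1)/(1+V/F(Kᵢ−1)) = 0.
Feasibility: ΣzᵢKᵢ = 1.2164, Σzᵢ/Kᵢ = 1.9109 — both > 1, two phases present.
Binary case is linear: z₁(K₁−1)(1+V/F(K₂−1)) + z₂(K₂−1)(1+V/F(K₁−1)) = 0
⇒ V/F = [z₁(K₁−1)+z₂(K₂−1)] / [−(K₁−1)(K₂−1)] = 0.21639/0.74386 = 0.2909

V/F = 0.2909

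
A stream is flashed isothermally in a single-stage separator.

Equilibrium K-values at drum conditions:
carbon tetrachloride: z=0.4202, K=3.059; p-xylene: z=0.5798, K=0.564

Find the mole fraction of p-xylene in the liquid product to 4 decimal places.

Material balance + equilibrium reduce to Σ zᵢ(Kᵢ−1)/(1+β(Kᵢ−1)) = 0.
g(0) = ΣzᵢKᵢ − 1 = 0.6124 and g(1) = 1 − Σzᵢ/Kᵢ = -0.1654, so a root lies in (0, 1).
Newton–Raphson from β = 0.48:
  β = 0.4800: g = 0.11544, g' = -0.6269 → β = 0.6641
  β = 0.6641: g = 0.00962, g' = -0.5362 → β = 0.6821
  β = 0.6821: g = 0.00004, g' = -0.5314 → β = 0.6822
Converged at β = 0.6822.
Compositions from xᵢ = zᵢ/(1+β(Kᵢ−1)), yᵢ = Kᵢxᵢ:
  carbon tetrachloride: x = 0.1747, y = 0.5346
  p-xylene: x = 0.8253, y = 0.4654

x_p-xylene = 0.8253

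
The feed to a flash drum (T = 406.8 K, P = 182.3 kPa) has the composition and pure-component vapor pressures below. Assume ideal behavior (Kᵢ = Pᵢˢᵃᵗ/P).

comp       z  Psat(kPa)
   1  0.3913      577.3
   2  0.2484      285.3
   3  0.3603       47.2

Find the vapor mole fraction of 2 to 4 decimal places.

y_2 = 0.2912

Raoult's law: Kᵢ = Pᵢˢᵃᵗ/P = Pᵢˢᵃᵗ/182.3.
  K_1 = 577.3/182.3 = 3.166758, K_2 = 285.3/182.3 = 1.565003, K_3 = 47.2/182.3 = 0.258914
Let ψ = V/F and solve Σ zᵢ(Kᵢ−1)/(1+ψ(Kᵢ−1)) = 0.
Check two-phase: ΣzᵢKᵢ = 1.7212 > 1 and Σzᵢ/Kᵢ = 1.6739 > 1, so g(0) = 0.7212 > 0 and g(1) = -0.6739 < 0.
Iterate (Newton) starting at ψ = 0.5:
  ψ = 0.5000: g = 0.09220, g' = -0.9709 → ψ = 0.5950
  ψ = 0.5950: g = -0.00217, g' = -1.0281 → ψ = 0.5928
Converged at ψ = 0.5928.
Compositions from xᵢ = zᵢ/(1+ψ(Kᵢ−1)), yᵢ = Kᵢxᵢ:
  1: x = 0.1713, y = 0.5424
  2: x = 0.1861, y = 0.2912
  3: x = 0.6426, y = 0.1664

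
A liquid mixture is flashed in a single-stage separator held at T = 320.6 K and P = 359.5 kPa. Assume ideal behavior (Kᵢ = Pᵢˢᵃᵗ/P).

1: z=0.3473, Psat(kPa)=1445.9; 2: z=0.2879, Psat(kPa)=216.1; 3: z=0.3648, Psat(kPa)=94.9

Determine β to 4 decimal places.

β = 0.3628

Raoult's law: Kᵢ = Pᵢˢᵃᵗ/P = Pᵢˢᵃᵗ/359.5.
  K_1 = 1445.9/359.5 = 4.021975, K_2 = 216.1/359.5 = 0.601113, K_3 = 94.9/359.5 = 0.263978
Iterate (Newton) starting at β = 0.69:
  β = 0.6900: g = -0.36384, g' = -1.2364 → β = 0.3957
  β = 0.3957: g = -0.03724, g' = -1.1158 → β = 0.3623
  β = 0.3623: g = 0.00058, g' = -1.1527 → β = 0.3628
Converged at β = 0.3628.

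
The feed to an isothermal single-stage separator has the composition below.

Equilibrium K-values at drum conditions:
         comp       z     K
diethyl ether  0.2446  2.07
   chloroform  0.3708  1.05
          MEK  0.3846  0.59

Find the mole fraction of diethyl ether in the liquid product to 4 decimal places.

x_diethyl ether = 0.1643

Let ψ = V/F and solve Σ zᵢ(Kᵢ−1)/(1+ψ(Kᵢ−1)) = 0.
g(0) = ΣzᵢKᵢ − 1 = 0.1226 and g(1) = 1 − Σzᵢ/Kᵢ = -0.1232, so a root lies in (0, 1).
Iterate (Newton) starting at ψ = 0.5:
  ψ = 0.5000: g = -0.00976, g' = -0.2220 → ψ = 0.4561
  ψ = 0.4561: g = 0.00007, g' = -0.2252 → ψ = 0.4563
Converged at ψ = 0.4563.
Compositions from xᵢ = zᵢ/(1+ψ(Kᵢ−1)), yᵢ = Kᵢxᵢ:
  diethyl ether: x = 0.1643, y = 0.3402
  chloroform: x = 0.3625, y = 0.3807
  MEK: x = 0.4731, y = 0.2791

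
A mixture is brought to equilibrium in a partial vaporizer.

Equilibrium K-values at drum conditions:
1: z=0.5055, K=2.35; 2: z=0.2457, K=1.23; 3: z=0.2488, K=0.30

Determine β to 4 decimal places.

Material balance + equilibrium reduce to Σ zᵢ(Kᵢ−1)/(1+β(Kᵢ−1)) = 0.
Check two-phase: ΣzᵢKᵢ = 1.5648 > 1 and Σzᵢ/Kᵢ = 1.2442 > 1, so g(0) = 0.5648 > 0 and g(1) = -0.2442 < 0.
Newton–Raphson from β = 0.43:
  β = 0.4300: g = 0.23405, g' = -0.6291 → β = 0.8020
  β = 0.8020: g = -0.02175, g' = -0.8555 → β = 0.7766
  β = 0.7766: g = -0.00054, g' = -0.8143 → β = 0.7760
Converged at β = 0.7760.

β = 0.7760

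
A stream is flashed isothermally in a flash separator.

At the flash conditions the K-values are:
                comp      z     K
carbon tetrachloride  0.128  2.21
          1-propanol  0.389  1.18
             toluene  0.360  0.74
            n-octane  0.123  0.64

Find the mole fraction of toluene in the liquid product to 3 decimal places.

x_toluene = 0.413

Newton–Raphson from V/F = 0.53:
  V/F = 0.530: g = -0.0050, g' = -0.137 → V/F = 0.494
Converged at V/F = 0.494.
Compositions from xᵢ = zᵢ/(1+V/F(Kᵢ−1)), yᵢ = Kᵢxᵢ:
  carbon tetrachloride: x = 0.080, y = 0.177
  1-propanol: x = 0.357, y = 0.422
  toluene: x = 0.413, y = 0.306
  n-octane: x = 0.150, y = 0.096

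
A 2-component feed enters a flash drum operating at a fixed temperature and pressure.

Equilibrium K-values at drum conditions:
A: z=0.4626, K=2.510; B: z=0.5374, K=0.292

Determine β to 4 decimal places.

Material balance + equilibrium reduce to Σ zᵢ(Kᵢ−1)/(1+β(Kᵢ−1)) = 0.
g(0) = ΣzᵢKᵢ − 1 = 0.3180 and g(1) = 1 − Σzᵢ/Kᵢ = -1.0247, so a root lies in (0, 1).
Binary case is linear: z₁(K₁−1)(1+β(K₂−1)) + z₂(K₂−1)(1+β(K₁−1)) = 0
⇒ β = [z₁(K₁−1)+z₂(K₂−1)] / [−(K₁−1)(K₂−1)] = 0.31805/1.06908 = 0.2975

β = 0.2975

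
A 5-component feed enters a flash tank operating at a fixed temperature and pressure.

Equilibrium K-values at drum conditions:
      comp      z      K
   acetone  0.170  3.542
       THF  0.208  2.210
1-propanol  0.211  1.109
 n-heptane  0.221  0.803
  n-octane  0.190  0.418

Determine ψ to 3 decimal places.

ψ = 0.874

Rachford–Rice: g(ψ) = Σ zᵢ(Kᵢ−1)/(1+ψ(Kᵢ−1)) = 0.
Check two-phase: ΣzᵢKᵢ = 1.553 > 1 and Σzᵢ/Kᵢ = 1.062 > 1, so g(0) = 0.553 > 0 and g(1) = -0.062 < 0.
Iterate (Newton) starting at ψ = 0.54:
  ψ = 0.540: g = 0.1461, g' = -0.456 → ψ = 0.860
  ψ = 0.860: g = 0.0061, g' = -0.454 → ψ = 0.874
Converged at ψ = 0.874.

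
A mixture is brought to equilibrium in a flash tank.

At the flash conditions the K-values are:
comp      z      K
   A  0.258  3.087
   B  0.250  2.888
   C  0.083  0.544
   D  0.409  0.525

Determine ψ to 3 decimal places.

Let ψ = V/F and solve Σ zᵢ(Kᵢ−1)/(1+ψ(Kᵢ−1)) = 0.
g(0) = ΣzᵢKᵢ − 1 = 0.778 and g(1) = 1 − Σzᵢ/Kᵢ = -0.102, so a root lies in (0, 1).
Newton iteration, ψ⁰ = 0.5:
  ψ = 0.500: g = 0.2025, g' = -0.693 → ψ = 0.792
  ψ = 0.792: g = 0.0212, g' = -0.582 → ψ = 0.829
Converged at ψ = 0.829.

ψ = 0.829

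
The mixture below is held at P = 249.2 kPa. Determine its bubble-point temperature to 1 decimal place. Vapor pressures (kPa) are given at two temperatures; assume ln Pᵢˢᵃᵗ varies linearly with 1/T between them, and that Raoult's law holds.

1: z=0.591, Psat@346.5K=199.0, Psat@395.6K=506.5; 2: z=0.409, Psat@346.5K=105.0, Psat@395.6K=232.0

T = 368.9 K

Bubble-point temperature: ΣzᵢPᵢˢᵃᵗ(T) = P. Interpolate ln Pᵢˢᵃᵗ = aᵢ + bᵢ/T.
  T = 346.5 K: ΣzᵢPᵢˢᵃᵗ = 160.55 kPa
  T = 395.6 K: ΣzᵢPᵢˢᵃᵗ = 394.23 kPa
  T = 371.1 K: ΣzᵢPᵢˢᵃᵗ = 259.29 kPa
  T = 358.8 K: ΣzᵢPᵢˢᵃᵗ = 205.69 kPa
  T = 365.0 K: ΣzᵢPᵢˢᵃᵗ = 231.60 kPa
  T = 368.1 K: ΣzᵢPᵢˢᵃᵗ = 245.39 kPa
  T = 369.6 K: ΣzᵢPᵢˢᵃᵗ = 252.27 kPa
Interpolating between 368.1 K and 369.6 K gives T ≈ 368.9 K.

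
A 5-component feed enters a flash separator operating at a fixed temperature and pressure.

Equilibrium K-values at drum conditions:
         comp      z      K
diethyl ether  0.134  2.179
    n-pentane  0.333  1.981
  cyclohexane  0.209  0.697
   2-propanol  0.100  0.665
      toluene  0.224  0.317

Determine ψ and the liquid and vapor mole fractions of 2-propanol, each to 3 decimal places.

Rachford–Rice: g(ψ) = Σ zᵢ(Kᵢ−1)/(1+ψ(Kᵢ−1)) = 0.
Feasibility: ΣzᵢKᵢ = 1.235, Σzᵢ/Kᵢ = 1.386 — both > 1, two phases present.
Newton–Raphson from ψ = 0.5:
  ψ = 0.500: g = -0.0286, g' = -0.502 → ψ = 0.443
  ψ = 0.443: g = -0.0003, g' = -0.492 → ψ = 0.442
Converged at ψ = 0.442.
Compositions from xᵢ = zᵢ/(1+ψ(Kᵢ−1)), yᵢ = Kᵢxᵢ:
  diethyl ether: x = 0.088, y = 0.192
  n-pentane: x = 0.232, y = 0.460
  cyclohexane: x = 0.241, y = 0.168
  2-propanol: x = 0.117, y = 0.078
  toluene: x = 0.321, y = 0.102

ψ = 0.442, x_2-propanol = 0.117, y_2-propanol = 0.078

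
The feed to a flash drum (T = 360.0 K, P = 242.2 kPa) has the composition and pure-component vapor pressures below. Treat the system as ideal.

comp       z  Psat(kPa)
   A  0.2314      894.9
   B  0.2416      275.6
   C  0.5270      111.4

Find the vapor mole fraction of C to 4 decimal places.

y_C = 0.2994

Raoult's law: Kᵢ = Pᵢˢᵃᵗ/P = Pᵢˢᵃᵗ/242.2.
  K_A = 894.9/242.2 = 3.694880, K_B = 275.6/242.2 = 1.137903, K_C = 111.4/242.2 = 0.459950
Iterate (Newton) starting at V/F = 0.41:
  V/F = 0.4100: g = -0.03775, g' = -0.6370 → V/F = 0.3507
  V/F = 0.3507: g = 0.00125, g' = -0.6822 → V/F = 0.3526
Converged at V/F = 0.3526.
Compositions from xᵢ = zᵢ/(1+V/F(Kᵢ−1)), yᵢ = Kᵢxᵢ:
  A: x = 0.1187, y = 0.4384
  B: x = 0.2304, y = 0.2622
  C: x = 0.6509, y = 0.2994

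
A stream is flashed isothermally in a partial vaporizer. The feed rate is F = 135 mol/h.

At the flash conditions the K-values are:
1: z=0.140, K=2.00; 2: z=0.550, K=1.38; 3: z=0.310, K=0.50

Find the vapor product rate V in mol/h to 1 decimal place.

Material balance + equilibrium reduce to Σ zᵢ(Kᵢ−1)/(1+ψ(Kᵢ−1)) = 0.
Feasibility: ΣzᵢKᵢ = 1.194, Σzᵢ/Kᵢ = 1.089 — both > 1, two phases present.
Iterate (Newton) starting at ψ = 0.54:
  ψ = 0.540: g = 0.0520, g' = -0.259 → ψ = 0.741
  ψ = 0.741: g = -0.0026, g' = -0.290 → ψ = 0.732
Converged at ψ = 0.732.
Then V = ψ·F = 0.7315·135 = 98.8 mol/h and L = F − V = 36.2 mol/h.

V = 98.8 mol/h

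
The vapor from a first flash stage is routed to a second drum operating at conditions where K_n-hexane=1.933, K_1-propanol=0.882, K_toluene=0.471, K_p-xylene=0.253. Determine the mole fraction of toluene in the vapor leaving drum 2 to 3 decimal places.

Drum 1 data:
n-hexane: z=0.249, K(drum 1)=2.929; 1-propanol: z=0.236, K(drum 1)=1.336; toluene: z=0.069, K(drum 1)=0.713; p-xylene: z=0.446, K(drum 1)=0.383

y_toluene (drum 2) = 0.033

Drum 1:
Rachford–Rice: g(ψ₁) = Σ zᵢ(Kᵢ−1)/(1+ψ₁(Kᵢ−1)) = 0.
Check two-phase: ΣzᵢKᵢ = 1.265 > 1 and Σzᵢ/Kᵢ = 1.523 > 1, so g(0) = 0.265 > 0 and g(1) = -0.523 < 0.
Newton–Raphson from ψ₁ = 0.5:
  ψ₁ = 0.500: g = -0.1087, g' = -0.622 → ψ₁ = 0.325
  ψ₁ = 0.325: g = 0.0004, g' = -0.644 → ψ₁ = 0.326
Converged at ψ₁ = 0.326.
Drum-1 compositions:
  n-hexane: x = 0.153, y = 0.448
  1-propanol: x = 0.213, y = 0.284
  toluene: x = 0.076, y = 0.054
  p-xylene: x = 0.558, y = 0.214
Drum-2 feed = drum-1 vapor: z₂ = (0.4477, 0.2842, 0.0543, 0.2138).
Drum 2:
Let ψ₂ = V/F and solve Σ zᵢ(Kᵢ−1)/(1+ψ₂(Kᵢ−1)) = 0.
Check two-phase: ΣzᵢKᵢ = 1.196 > 1 and Σzᵢ/Kᵢ = 1.514 > 1, so g(0) = 0.196 > 0 and g(1) = -0.514 < 0.
Iterate (Newton) starting at ψ₂ = 0.58:
  ψ₂ = 0.580: g = -0.0882, g' = -0.572 → ψ₂ = 0.426
  ψ₂ = 0.426: g = -0.0076, g' = -0.486 → ψ₂ = 0.410
Converged at ψ₂ = 0.410.
  n-hexane: x = 0.324, y = 0.626
  1-propanol: x = 0.299, y = 0.263
  toluene: x = 0.069, y = 0.033
  p-xylene: x = 0.308, y = 0.078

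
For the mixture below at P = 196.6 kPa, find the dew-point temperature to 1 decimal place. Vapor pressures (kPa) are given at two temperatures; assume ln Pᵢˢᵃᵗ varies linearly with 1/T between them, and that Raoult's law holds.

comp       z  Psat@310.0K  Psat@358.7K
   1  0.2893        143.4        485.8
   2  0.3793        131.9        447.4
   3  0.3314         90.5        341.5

Dew-point temperature: Σzᵢ·P/Pᵢˢᵃᵗ(T) = 1. Interpolate ln Pᵢˢᵃᵗ = aᵢ + bᵢ/T.
  T = 310.0 K: ΣzᵢP/Pᵢˢᵃᵗ = 1.6819
  T = 358.7 K: ΣzᵢP/Pᵢˢᵃᵗ = 0.4745
  T = 334.4 K: ΣzᵢP/Pᵢˢᵃᵗ = 0.8518
  T = 322.2 K: ΣzᵢP/Pᵢˢᵃᵗ = 1.1815
  T = 328.3 K: ΣzᵢP/Pᵢˢᵃᵗ = 1.0001
  T = 331.4 K: ΣzᵢP/Pᵢˢᵃᵗ = 0.9210
  T = 329.9 K: ΣzᵢP/Pᵢˢᵃᵗ = 0.9583
Interpolating between 328.3 K and 329.9 K gives T ≈ 328.3 K.

T = 328.3 K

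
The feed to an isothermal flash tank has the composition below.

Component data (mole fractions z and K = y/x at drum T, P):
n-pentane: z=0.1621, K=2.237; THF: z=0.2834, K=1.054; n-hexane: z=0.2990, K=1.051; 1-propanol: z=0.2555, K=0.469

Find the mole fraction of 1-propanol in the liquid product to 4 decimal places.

x_1-propanol = 0.3168

Let ψ = V/F and solve Σ zᵢ(Kᵢ−1)/(1+ψ(Kᵢ−1)) = 0.
Check two-phase: ΣzᵢKᵢ = 1.0954 > 1 and Σzᵢ/Kᵢ = 1.1706 > 1, so g(0) = 0.0954 > 0 and g(1) = -0.1706 < 0.
Iterate (Newton) starting at ψ = 0.5:
  ψ = 0.5000: g = -0.03105, g' = -0.2297 → ψ = 0.3649
  ψ = 0.3649: g = -0.00013, g' = -0.2301 → ψ = 0.3643
Converged at ψ = 0.3643.
Compositions from xᵢ = zᵢ/(1+ψ(Kᵢ−1)), yᵢ = Kᵢxᵢ:
  n-pentane: x = 0.1117, y = 0.2500
  THF: x = 0.2779, y = 0.2929
  n-hexane: x = 0.2935, y = 0.3085
  1-propanol: x = 0.3168, y = 0.1486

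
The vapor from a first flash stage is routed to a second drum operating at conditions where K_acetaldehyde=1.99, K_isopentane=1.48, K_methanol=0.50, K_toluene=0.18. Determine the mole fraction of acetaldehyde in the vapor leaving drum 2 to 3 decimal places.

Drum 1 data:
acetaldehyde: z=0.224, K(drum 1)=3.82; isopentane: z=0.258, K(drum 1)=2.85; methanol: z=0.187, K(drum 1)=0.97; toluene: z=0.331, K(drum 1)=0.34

Drum 1:
Iterate (Newton) starting at ψ₁ = 0.52:
  ψ₁ = 0.520: g = 0.1611, g' = -0.857 → ψ₁ = 0.708
  ψ₁ = 0.708: g = 0.0016, g' = -0.872 → ψ₁ = 0.710
Converged at ψ₁ = 0.710.
Drum-1 compositions:
  acetaldehyde: x = 0.075, y = 0.285
  isopentane: x = 0.112, y = 0.318
  methanol: x = 0.191, y = 0.185
  toluene: x = 0.623, y = 0.212
Drum-2 feed = drum-1 vapor: z₂ = (0.2851, 0.3179, 0.1853, 0.2117).
Drum 2:
Rachford–Rice: g(ψ₂) = Σ zᵢ(Kᵢ−1)/(1+ψ₂(Kᵢ−1)) = 0.
Check two-phase: ΣzᵢKᵢ = 1.168 > 1 and Σzᵢ/Kᵢ = 1.905 > 1, so g(0) = 0.168 > 0 and g(1) = -0.905 < 0.
Iterate (Newton) starting at ψ₂ = 0.5:
  ψ₂ = 0.500: g = -0.1060, g' = -0.664 → ψ₂ = 0.340
  ψ₂ = 0.340: g = -0.0103, g' = -0.552 → ψ₂ = 0.322
Converged at ψ₂ = 0.322.
  acetaldehyde: x = 0.216, y = 0.430
  isopentane: x = 0.275, y = 0.408
  methanol: x = 0.221, y = 0.110
  toluene: x = 0.288, y = 0.052

y_acetaldehyde (drum 2) = 0.430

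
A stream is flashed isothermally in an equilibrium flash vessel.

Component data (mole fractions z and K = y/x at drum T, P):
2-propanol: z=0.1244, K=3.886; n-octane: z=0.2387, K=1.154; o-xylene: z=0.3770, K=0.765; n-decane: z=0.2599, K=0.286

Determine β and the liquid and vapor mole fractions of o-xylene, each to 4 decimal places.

β = 0.1316, x_o-xylene = 0.3890, y_o-xylene = 0.2976

Rachford–Rice: g(β) = Σ zᵢ(Kᵢ−1)/(1+β(Kᵢ−1)) = 0.
g(0) = ΣzᵢKᵢ − 1 = 0.1216 and g(1) = 1 − Σzᵢ/Kᵢ = -0.6404, so a root lies in (0, 1).
Newton iteration, β⁰ = 0.59:
  β = 0.5900: g = -0.25697, g' = -0.5702 → β = 0.1394
  β = 0.1394: g = -0.00565, g' = -0.7180 → β = 0.1315
  β = 0.1315: g = 0.00006, g' = -0.7334 → β = 0.1316
Converged at β = 0.1316.
Compositions from xᵢ = zᵢ/(1+β(Kᵢ−1)), yᵢ = Kᵢxᵢ:
  2-propanol: x = 0.0902, y = 0.3504
  n-octane: x = 0.2340, y = 0.2700
  o-xylene: x = 0.3890, y = 0.2976
  n-decane: x = 0.2869, y = 0.0820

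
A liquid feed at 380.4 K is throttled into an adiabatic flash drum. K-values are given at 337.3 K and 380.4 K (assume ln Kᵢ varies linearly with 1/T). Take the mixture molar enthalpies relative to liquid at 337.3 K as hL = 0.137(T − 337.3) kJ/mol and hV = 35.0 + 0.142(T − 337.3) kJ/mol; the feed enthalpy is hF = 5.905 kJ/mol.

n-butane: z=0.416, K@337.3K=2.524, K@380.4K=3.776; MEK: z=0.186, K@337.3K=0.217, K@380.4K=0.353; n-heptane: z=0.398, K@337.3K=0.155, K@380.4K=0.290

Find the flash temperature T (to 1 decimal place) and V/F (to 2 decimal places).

T = 341.3 K, V/F = 0.15

Adiabatic flash: solve Rachford–Rice at each trial T, then check hF = ψ·hV(T) + (1−ψ)·hL(T).
  T = 337.3 K: K = (2.524, 0.217, 0.155), RR gives ψ = 0.121, H_out = 4.229 kJ/mol
  T = 380.4 K: K = (3.776, 0.353, 0.290), RR gives ψ = 0.392, H_out = 19.716 kJ/mol
  T = 358.9 K: K = (3.126, 0.281, 0.216), RR gives ψ = 0.270, H_out = 12.446 kJ/mol
  T = 348.1 K: K = (2.818, 0.248, 0.184), RR gives ψ = 0.202, H_out = 8.544 kJ/mol
  T = 342.7 K: K = (2.669, 0.232, 0.169), RR gives ψ = 0.163, H_out = 6.455 kJ/mol
  T = 340.0 K: K = (2.596, 0.225, 0.162), RR gives ψ = 0.143, H_out = 5.361 kJ/mol
  T = 341.4 K: K = (2.634, 0.228, 0.166), RR gives ψ = 0.153, H_out = 5.933 kJ/mol
Linear interpolation between T = 340.0 (H_out = 5.361) and T = 341.4 (H_out = 5.933) on hF = 5.905 gives T ≈ 341.3 K, at which ψ = 0.15.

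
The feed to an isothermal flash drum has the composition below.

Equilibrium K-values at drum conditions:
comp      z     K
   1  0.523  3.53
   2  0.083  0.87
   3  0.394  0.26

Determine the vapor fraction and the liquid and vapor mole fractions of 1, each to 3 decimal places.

Rachford–Rice: g(ψ) = Σ zᵢ(Kᵢ−1)/(1+ψ(Kᵢ−1)) = 0.
Feasibility: ΣzᵢKᵢ = 2.021, Σzᵢ/Kᵢ = 1.759 — both > 1, two phases present.
Iterate (Newton) starting at ψ = 0.39:
  ψ = 0.390: g = 0.2448, g' = -1.276 → ψ = 0.582
  ψ = 0.582: g = 0.0116, g' = -1.215 → ψ = 0.591
Converged at ψ = 0.591.
Compositions from xᵢ = zᵢ/(1+ψ(Kᵢ−1)), yᵢ = Kᵢxᵢ:
  1: x = 0.210, y = 0.740
  2: x = 0.090, y = 0.078
  3: x = 0.701, y = 0.182

ψ = 0.591, x_1 = 0.210, y_1 = 0.740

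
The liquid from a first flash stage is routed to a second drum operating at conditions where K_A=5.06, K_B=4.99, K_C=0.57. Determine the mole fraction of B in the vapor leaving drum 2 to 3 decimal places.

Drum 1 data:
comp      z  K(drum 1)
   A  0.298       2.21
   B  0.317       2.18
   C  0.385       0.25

y_B (drum 2) = 0.251

Drum 1:
Rachford–Rice: g(ψ₁) = Σ zᵢ(Kᵢ−1)/(1+ψ₁(Kᵢ−1)) = 0.
Feasibility: ΣzᵢKᵢ = 1.446, Σzᵢ/Kᵢ = 1.820 — both > 1, two phases present.
Iterate (Newton) starting at ψ₁ = 0.5:
  ψ₁ = 0.500: g = -0.0021, g' = -0.898 → ψ₁ = 0.498
Converged at ψ₁ = 0.498.
Drum-1 compositions:
  A: x = 0.186, y = 0.411
  B: x = 0.200, y = 0.435
  C: x = 0.614, y = 0.154
Drum-2 feed = drum-1 liquid: z₂ = (0.1860, 0.1997, 0.6143).
Drum 2:
Material balance + equilibrium reduce to Σ zᵢ(Kᵢ−1)/(1+ψ₂(Kᵢ−1)) = 0.
Check two-phase: ΣzᵢKᵢ = 2.288 > 1 and Σzᵢ/Kᵢ = 1.154 > 1, so g(0) = 1.288 > 0 and g(1) = -0.154 < 0.
Newton iteration, ψ₂⁰ = 0.5:
  ψ₂ = 0.500: g = 0.1788, g' = -0.873 → ψ₂ = 0.705
  ψ₂ = 0.705: g = 0.0255, g' = -0.658 → ψ₂ = 0.744
Converged at ψ₂ = 0.744.
  A: x = 0.046, y = 0.234
  B: x = 0.050, y = 0.251
  C: x = 0.903, y = 0.515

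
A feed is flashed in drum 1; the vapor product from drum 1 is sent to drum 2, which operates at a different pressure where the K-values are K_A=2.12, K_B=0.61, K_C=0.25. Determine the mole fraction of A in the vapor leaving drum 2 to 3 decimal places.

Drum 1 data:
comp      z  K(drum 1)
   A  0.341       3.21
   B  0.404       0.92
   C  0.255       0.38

Drum 1:
Let ψ₁ = V/F and solve Σ zᵢ(Kᵢ−1)/(1+ψ₁(Kᵢ−1)) = 0.
Check two-phase: ΣzᵢKᵢ = 1.563 > 1 and Σzᵢ/Kᵢ = 1.216 > 1, so g(0) = 0.563 > 0 and g(1) = -0.216 < 0.
Newton iteration, ψ₁⁰ = 0.62:
  ψ₁ = 0.620: g = 0.0271, g' = -0.558 → ψ₁ = 0.669
Converged at ψ₁ = 0.669.
Drum-1 compositions:
  A: x = 0.138, y = 0.442
  B: x = 0.427, y = 0.393
  C: x = 0.436, y = 0.166
Drum-2 feed = drum-1 vapor: z₂ = (0.4418, 0.3927, 0.1655).
Drum 2:
Newton–Raphson from ψ₂ = 0.5:
  ψ₂ = 0.500: g = -0.0716, g' = -0.558 → ψ₂ = 0.372
  ψ₂ = 0.372: g = -0.0018, g' = -0.537 → ψ₂ = 0.368
Converged at ψ₂ = 0.368.
  A: x = 0.313, y = 0.663
  B: x = 0.459, y = 0.280
  C: x = 0.229, y = 0.057

y_A (drum 2) = 0.663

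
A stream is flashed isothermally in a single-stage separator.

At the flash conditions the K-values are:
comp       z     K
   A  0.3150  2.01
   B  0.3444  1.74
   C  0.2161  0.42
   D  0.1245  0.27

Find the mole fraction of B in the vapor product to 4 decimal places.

y_B = 0.4079

Material balance + equilibrium reduce to Σ zᵢ(Kᵢ−1)/(1+ψ(Kᵢ−1)) = 0.
Check two-phase: ΣzᵢKᵢ = 1.3568 > 1 and Σzᵢ/Kᵢ = 1.3303 > 1, so g(0) = 0.3568 > 0 and g(1) = -0.3303 < 0.
Newton iteration, ψ⁰ = 0.56:
  ψ = 0.5600: g = 0.04404, g' = -0.5746 → ψ = 0.6366
  ψ = 0.6366: g = -0.00163, g' = -0.6205 → ψ = 0.6340
Converged at ψ = 0.6340.
Compositions from xᵢ = zᵢ/(1+ψ(Kᵢ−1)), yᵢ = Kᵢxᵢ:
  A: x = 0.1920, y = 0.3860
  B: x = 0.2344, y = 0.4079
  C: x = 0.3418, y = 0.1435
  D: x = 0.2318, y = 0.0626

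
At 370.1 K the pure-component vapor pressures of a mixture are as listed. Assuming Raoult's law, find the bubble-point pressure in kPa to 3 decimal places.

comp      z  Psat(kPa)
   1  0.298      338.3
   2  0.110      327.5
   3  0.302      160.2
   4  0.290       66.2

At the bubble point ψ → 0, so ΣzᵢKᵢ = 1 with Kᵢ = Pᵢˢᵃᵗ/P ⇒ P = ΣzᵢPᵢˢᵃᵗ.
P = 0.298·338.3 + 0.110·327.5 + 0.302·160.2 + 0.290·66.2 = 204.417 kPa

Pbub = 204.417 kPa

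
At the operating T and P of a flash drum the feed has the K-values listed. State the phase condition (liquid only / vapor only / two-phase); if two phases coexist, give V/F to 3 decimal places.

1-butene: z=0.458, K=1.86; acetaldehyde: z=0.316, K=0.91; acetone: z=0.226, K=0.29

two-phase, V/F = 0.493

ΣzᵢKᵢ = 1.205; Σzᵢ/Kᵢ = 1.373.
Both exceed 1, so a two-phase solution exists.
Rachford–Rice: g(ψ) = Σ zᵢ(Kᵢ−1)/(1+ψ(Kᵢ−1)) = 0.
Newton iteration, ψ⁰ = 0.5:
  ψ = 0.500: g = -0.0031, g' = -0.442 → ψ = 0.493
Converged at ψ = 0.493.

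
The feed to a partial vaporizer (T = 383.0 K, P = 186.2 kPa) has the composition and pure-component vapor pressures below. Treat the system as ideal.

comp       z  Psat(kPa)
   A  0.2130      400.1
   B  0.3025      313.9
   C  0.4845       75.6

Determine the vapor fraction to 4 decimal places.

ψ = 0.3076

Raoult's law: Kᵢ = Pᵢˢᵃᵗ/P = Pᵢˢᵃᵗ/186.2.
  K_A = 400.1/186.2 = 2.148765, K_B = 313.9/186.2 = 1.685822, K_C = 75.6/186.2 = 0.406015
Let ψ = V/F and solve Σ zᵢ(Kᵢ−1)/(1+ψ(Kᵢ−1)) = 0.
Feasibility: ΣzᵢKᵢ = 1.1644, Σzᵢ/Kᵢ = 1.4719 — both > 1, two phases present.
Iterate (Newton) starting at ψ = 0.4:
  ψ = 0.4000: g = -0.04702, g' = -0.5137 → ψ = 0.3085
  ψ = 0.3085: g = -0.00044, g' = -0.5064 → ψ = 0.3076
Converged at ψ = 0.3076.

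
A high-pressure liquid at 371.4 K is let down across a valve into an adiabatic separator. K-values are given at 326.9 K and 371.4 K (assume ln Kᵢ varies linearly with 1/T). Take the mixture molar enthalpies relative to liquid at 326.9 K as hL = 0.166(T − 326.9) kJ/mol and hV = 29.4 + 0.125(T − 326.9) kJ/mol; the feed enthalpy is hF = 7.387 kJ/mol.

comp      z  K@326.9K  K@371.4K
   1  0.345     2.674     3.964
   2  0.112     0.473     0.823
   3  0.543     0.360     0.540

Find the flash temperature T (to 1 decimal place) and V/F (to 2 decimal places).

T = 332.7 K, V/F = 0.22

Adiabatic flash: solve Rachford–Rice at each trial T, then check hF = ψ·hV(T) + (1−ψ)·hL(T).
  T = 326.9 K: K = (2.674, 0.473, 0.360), RR gives ψ = 0.164, H_out = 4.830 kJ/mol
  T = 371.4 K: K = (3.964, 0.823, 0.540), RR gives ψ = 0.601, H_out = 23.971 kJ/mol
  T = 349.1 K: K = (3.295, 0.635, 0.446), RR gives ψ = 0.374, H_out = 14.328 kJ/mol
  T = 338.0 K: K = (2.979, 0.551, 0.402), RR gives ψ = 0.271, H_out = 9.679 kJ/mol
  T = 332.4 K: K = (2.823, 0.511, 0.381), RR gives ψ = 0.218, H_out = 7.274 kJ/mol
  T = 335.2 K: K = (2.901, 0.530, 0.391), RR gives ψ = 0.245, H_out = 8.485 kJ/mol
  T = 333.8 K: K = (2.862, 0.520, 0.386), RR gives ψ = 0.231, H_out = 7.882 kJ/mol
Linear interpolation between T = 332.4 (H_out = 7.274) and T = 333.8 (H_out = 7.882) on hF = 7.387 gives T ≈ 332.7 K, at which ψ = 0.22.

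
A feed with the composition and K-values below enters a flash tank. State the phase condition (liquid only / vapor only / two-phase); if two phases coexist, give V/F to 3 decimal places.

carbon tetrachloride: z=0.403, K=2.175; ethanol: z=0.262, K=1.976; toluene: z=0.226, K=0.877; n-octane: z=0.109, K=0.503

ΣzᵢKᵢ = 1.647; Σzᵢ/Kᵢ = 0.792.
Since Σzᵢ/Kᵢ < 1 the mixture is above its dew point — single vapor phase.

vapor only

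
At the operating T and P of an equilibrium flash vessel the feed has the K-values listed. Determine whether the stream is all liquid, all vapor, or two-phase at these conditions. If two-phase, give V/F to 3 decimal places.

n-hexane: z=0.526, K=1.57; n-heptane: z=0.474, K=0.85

all vapor

ΣzᵢKᵢ = 1.229; Σzᵢ/Kᵢ = 0.893.
Since Σzᵢ/Kᵢ < 1 the mixture is above its dew point — single vapor phase.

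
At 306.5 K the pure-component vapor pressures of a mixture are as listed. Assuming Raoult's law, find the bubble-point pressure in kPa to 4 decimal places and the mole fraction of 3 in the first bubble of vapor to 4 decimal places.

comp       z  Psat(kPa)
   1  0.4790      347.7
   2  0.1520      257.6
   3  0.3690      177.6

Pbub = 271.2379 kPa, y_3 = 0.2416

At the bubble point ψ → 0, so ΣzᵢKᵢ = 1 with Kᵢ = Pᵢˢᵃᵗ/P ⇒ P = ΣzᵢPᵢˢᵃᵗ.
P = 0.4790·347.7 + 0.1520·257.6 + 0.3690·177.6 = 271.2379 kPa
yᵢ = zᵢPᵢˢᵃᵗ/P ⇒ y_3 = 0.3690·177.6/271.2379 = 0.2416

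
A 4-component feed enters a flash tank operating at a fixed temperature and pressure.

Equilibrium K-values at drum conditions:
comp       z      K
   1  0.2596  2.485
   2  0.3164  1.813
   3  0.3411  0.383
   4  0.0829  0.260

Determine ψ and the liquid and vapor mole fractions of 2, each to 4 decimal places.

Rachford–Rice: g(ψ) = Σ zᵢ(Kᵢ−1)/(1+ψ(Kᵢ−1)) = 0.
g(0) = ΣzᵢKᵢ − 1 = 0.3709 and g(1) = 1 − Σzᵢ/Kᵢ = -0.4884, so a root lies in (0, 1).
Iterate (Newton) starting at ψ = 0.32:
  ψ = 0.3200: g = 0.12284, g' = -0.6743 → ψ = 0.5022
  ψ = 0.5022: g = 0.00092, g' = -0.6809 → ψ = 0.5035
Converged at ψ = 0.5035.
Compositions from xᵢ = zᵢ/(1+ψ(Kᵢ−1)), yᵢ = Kᵢxᵢ:
  1: x = 0.1485, y = 0.3691
  2: x = 0.2245, y = 0.4070
  3: x = 0.4948, y = 0.1895
  4: x = 0.1321, y = 0.0344

ψ = 0.5035, x_2 = 0.2245, y_2 = 0.4070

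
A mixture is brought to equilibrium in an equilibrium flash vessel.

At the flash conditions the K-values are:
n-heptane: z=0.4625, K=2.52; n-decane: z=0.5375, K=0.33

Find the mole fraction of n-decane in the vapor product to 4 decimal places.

Material balance + equilibrium reduce to Σ zᵢ(Kᵢ−1)/(1+ψ(Kᵢ−1)) = 0.
g(0) = ΣzᵢKᵢ − 1 = 0.3429 and g(1) = 1 − Σzᵢ/Kᵢ = -0.8123, so a root lies in (0, 1).
Binary case is linear: z₁(K₁−1)(1+ψ(K₂−1)) + z₂(K₂−1)(1+ψ(K₁−1)) = 0
⇒ ψ = [z₁(K₁−1)+z₂(K₂−1)] / [−(K₁−1)(K₂−1)] = 0.34288/1.01840 = 0.3367
Compositions from xᵢ = zᵢ/(1+ψ(Kᵢ−1)), yᵢ = Kᵢxᵢ:
  n-heptane: x = 0.3059, y = 0.7710
  n-decane: x = 0.6941, y = 0.2290

y_n-decane = 0.2290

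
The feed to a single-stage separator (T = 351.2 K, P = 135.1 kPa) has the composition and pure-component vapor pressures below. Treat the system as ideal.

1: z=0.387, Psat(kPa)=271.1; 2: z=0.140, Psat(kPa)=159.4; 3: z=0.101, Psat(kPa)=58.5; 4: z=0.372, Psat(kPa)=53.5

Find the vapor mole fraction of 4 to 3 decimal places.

y_4 = 0.175

Raoult's law: Kᵢ = Pᵢˢᵃᵗ/P = Pᵢˢᵃᵗ/135.1.
  K_1 = 271.1/135.1 = 2.00666, K_2 = 159.4/135.1 = 1.17987, K_3 = 58.5/135.1 = 0.43301, K_4 = 53.5/135.1 = 0.39600
Let β = V/F and solve Σ zᵢ(Kᵢ−1)/(1+β(Kᵢ−1)) = 0.
g(0) = ΣzᵢKᵢ − 1 = 0.133 and g(1) = 1 − Σzᵢ/Kᵢ = -0.484, so a root lies in (0, 1).
Newton–Raphson from β = 0.58:
  β = 0.580: g = -0.1624, g' = -0.554 → β = 0.287
  β = 0.287: g = -0.0138, g' = -0.485 → β = 0.258
Converged at β = 0.258.
Compositions from xᵢ = zᵢ/(1+β(Kᵢ−1)), yᵢ = Kᵢxᵢ:
  1: x = 0.307, y = 0.616
  2: x = 0.134, y = 0.158
  3: x = 0.118, y = 0.051
  4: x = 0.441, y = 0.175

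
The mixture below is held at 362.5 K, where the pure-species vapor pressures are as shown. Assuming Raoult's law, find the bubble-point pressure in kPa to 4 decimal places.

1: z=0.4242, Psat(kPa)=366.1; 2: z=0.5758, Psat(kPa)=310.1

Pbub = 333.8552 kPa

At the bubble point ψ → 0, so ΣzᵢKᵢ = 1 with Kᵢ = Pᵢˢᵃᵗ/P ⇒ P = ΣzᵢPᵢˢᵃᵗ.
P = 0.4242·366.1 + 0.5758·310.1 = 333.8552 kPa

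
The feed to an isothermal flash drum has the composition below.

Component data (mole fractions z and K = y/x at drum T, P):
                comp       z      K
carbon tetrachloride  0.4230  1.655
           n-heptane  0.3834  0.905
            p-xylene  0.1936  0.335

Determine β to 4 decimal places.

Let β = V/F and solve Σ zᵢ(Kᵢ−1)/(1+β(Kᵢ−1)) = 0.
g(0) = ΣzᵢKᵢ − 1 = 0.1119 and g(1) = 1 − Σzᵢ/Kᵢ = -0.2571, so a root lies in (0, 1).
Iterate (Newton) starting at β = 0.5:
  β = 0.5000: g = -0.02240, g' = -0.2989 → β = 0.4251
  β = 0.4251: g = -0.00071, g' = -0.2812 → β = 0.4226
Converged at β = 0.4225.

β = 0.4225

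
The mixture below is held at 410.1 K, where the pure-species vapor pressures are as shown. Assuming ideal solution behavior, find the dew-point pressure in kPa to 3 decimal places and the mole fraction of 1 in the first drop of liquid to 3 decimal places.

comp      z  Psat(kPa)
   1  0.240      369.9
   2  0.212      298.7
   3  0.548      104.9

Pdew = 151.916 kPa, x_1 = 0.099

At the dew point ψ → 1, so Σzᵢ/Kᵢ = 1 with Kᵢ = Pᵢˢᵃᵗ/P ⇒ 1/P = Σzᵢ/Pᵢˢᵃᵗ.
1/P = 0.240/369.9 + 0.212/298.7 + 0.548/104.9 = 0.006583 ⇒ P = 151.916 kPa
xᵢ = zᵢP/Pᵢˢᵃᵗ ⇒ x_1 = 0.240·151.916/369.9 = 0.099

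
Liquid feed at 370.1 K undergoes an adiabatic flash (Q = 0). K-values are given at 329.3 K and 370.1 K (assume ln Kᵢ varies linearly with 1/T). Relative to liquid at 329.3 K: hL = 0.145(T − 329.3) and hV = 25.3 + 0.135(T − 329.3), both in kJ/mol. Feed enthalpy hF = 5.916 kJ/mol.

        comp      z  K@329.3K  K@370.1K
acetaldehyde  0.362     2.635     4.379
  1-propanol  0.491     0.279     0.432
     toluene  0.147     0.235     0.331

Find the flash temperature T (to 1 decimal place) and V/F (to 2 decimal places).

Adiabatic flash: solve Rachford–Rice at each trial T, then check hF = ψ·hV(T) + (1−ψ)·hL(T).
  T = 329.3 K: K = (2.635, 0.279, 0.235), RR gives ψ = 0.105, H_out = 2.653 kJ/mol
  T = 370.1 K: K = (4.379, 0.432, 0.331), RR gives ψ = 0.422, H_out = 16.429 kJ/mol
  T = 349.7 K: K = (3.448, 0.352, 0.282), RR gives ψ = 0.284, H_out = 10.082 kJ/mol
  T = 339.5 K: K = (3.026, 0.314, 0.258), RR gives ψ = 0.203, H_out = 6.598 kJ/mol
  T = 334.4 K: K = (2.827, 0.296, 0.246), RR gives ψ = 0.157, H_out = 4.701 kJ/mol
  T = 336.9 K: K = (2.924, 0.305, 0.252), RR gives ψ = 0.180, H_out = 5.647 kJ/mol
  T = 338.2 K: K = (2.975, 0.310, 0.255), RR gives ψ = 0.192, H_out = 6.127 kJ/mol
Linear interpolation between T = 336.9 (H_out = 5.647) and T = 338.2 (H_out = 6.127) on hF = 5.916 gives T ≈ 337.6 K, at which ψ = 0.19.

T = 337.6 K, V/F = 0.19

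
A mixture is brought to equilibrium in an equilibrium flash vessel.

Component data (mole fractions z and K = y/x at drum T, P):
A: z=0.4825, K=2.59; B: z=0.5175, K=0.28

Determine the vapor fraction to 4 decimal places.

ψ = 0.3447

Rachford–Rice: g(ψ) = Σ zᵢ(Kᵢ−1)/(1+ψ(Kᵢ−1)) = 0.
g(0) = ΣzᵢKᵢ − 1 = 0.3946 and g(1) = 1 − Σzᵢ/Kᵢ = -1.0345, so a root lies in (0, 1).
Newton iteration, ψ⁰ = 0.62:
  ψ = 0.6200: g = -0.28672, g' = -1.1847 → ψ = 0.3780
  ψ = 0.3780: g = -0.03273, g' = -0.9823 → ψ = 0.3447
Converged at ψ = 0.3447.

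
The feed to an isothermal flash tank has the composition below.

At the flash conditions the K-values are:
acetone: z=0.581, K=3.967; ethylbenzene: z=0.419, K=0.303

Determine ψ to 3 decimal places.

Material balance + equilibrium reduce to Σ zᵢ(Kᵢ−1)/(1+ψ(Kᵢ−1)) = 0.
Feasibility: ΣzᵢKᵢ = 2.432, Σzᵢ/Kᵢ = 1.529 — both > 1, two phases present.
Binary case is linear: z₁(K₁−1)(1+ψ(K₂−1)) + z₂(K₂−1)(1+ψ(K₁−1)) = 0
⇒ ψ = [z₁(K₁−1)+z₂(K₂−1)] / [−(K₁−1)(K₂−1)] = 1.4318/2.0680 = 0.692

ψ = 0.692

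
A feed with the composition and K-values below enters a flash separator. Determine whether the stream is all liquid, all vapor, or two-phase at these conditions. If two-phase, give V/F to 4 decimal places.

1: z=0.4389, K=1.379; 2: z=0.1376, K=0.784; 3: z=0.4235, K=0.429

ΣzᵢKᵢ = 0.8948; Σzᵢ/Kᵢ = 1.4810.
Since ΣzᵢKᵢ < 1 the mixture is below its bubble point — single liquid phase.

all liquid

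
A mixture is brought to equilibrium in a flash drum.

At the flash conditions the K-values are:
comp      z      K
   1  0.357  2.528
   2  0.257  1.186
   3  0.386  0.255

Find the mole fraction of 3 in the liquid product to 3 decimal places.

x_3 = 0.530

Rachford–Rice: g(β) = Σ zᵢ(Kᵢ−1)/(1+β(Kᵢ−1)) = 0.
g(0) = ΣzᵢKᵢ − 1 = 0.306 and g(1) = 1 − Σzᵢ/Kᵢ = -0.872, so a root lies in (0, 1).
Iterate (Newton) starting at β = 0.52:
  β = 0.520: g = -0.1219, g' = -0.837 → β = 0.374
  β = 0.374: g = -0.0071, g' = -0.757 → β = 0.365
Converged at β = 0.365.
Compositions from xᵢ = zᵢ/(1+β(Kᵢ−1)), yᵢ = Kᵢxᵢ:
  1: x = 0.229, y = 0.579
  2: x = 0.241, y = 0.285
  3: x = 0.530, y = 0.135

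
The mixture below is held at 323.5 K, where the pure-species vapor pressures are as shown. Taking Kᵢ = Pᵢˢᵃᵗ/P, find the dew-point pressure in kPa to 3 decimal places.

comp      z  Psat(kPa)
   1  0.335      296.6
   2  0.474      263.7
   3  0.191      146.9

At the dew point ψ → 1, so Σzᵢ/Kᵢ = 1 with Kᵢ = Pᵢˢᵃᵗ/P ⇒ 1/P = Σzᵢ/Pᵢˢᵃᵗ.
1/P = 0.335/296.6 + 0.474/263.7 + 0.191/146.9 = 0.004227 ⇒ P = 236.565 kPa

Pdew = 236.565 kPa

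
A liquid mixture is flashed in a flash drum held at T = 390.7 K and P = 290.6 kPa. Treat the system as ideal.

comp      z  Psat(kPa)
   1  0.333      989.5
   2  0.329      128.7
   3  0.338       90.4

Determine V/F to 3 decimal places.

Raoult's law: Kᵢ = Pᵢˢᵃᵗ/P = Pᵢˢᵃᵗ/290.6.
  K_1 = 989.5/290.6 = 3.40502, K_2 = 128.7/290.6 = 0.44288, K_3 = 90.4/290.6 = 0.31108
Rachford–Rice: g(V/F) = Σ zᵢ(Kᵢ−1)/(1+V/F(Kᵢ−1)) = 0.
Feasibility: ΣzᵢKᵢ = 1.385, Σzᵢ/Kᵢ = 1.927 — both > 1, two phases present.
Iterate (Newton) starting at V/F = 0.5:
  V/F = 0.500: g = -0.2457, g' = -0.967 → V/F = 0.246
  V/F = 0.246: g = 0.0106, g' = -1.130 → V/F = 0.255
Converged at V/F = 0.255.

V/F = 0.255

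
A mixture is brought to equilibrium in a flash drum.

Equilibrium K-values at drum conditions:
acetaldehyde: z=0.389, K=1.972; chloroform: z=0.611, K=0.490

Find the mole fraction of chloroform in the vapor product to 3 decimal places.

y_chloroform = 0.321

Newton iteration, ψ⁰ = 0.47:
  ψ = 0.470: g = -0.1503, g' = -0.448 → ψ = 0.135
  ψ = 0.135: g = -0.0002, g' = -0.471 → ψ = 0.134
Converged at ψ = 0.134.
Compositions from xᵢ = zᵢ/(1+ψ(Kᵢ−1)), yᵢ = Kᵢxᵢ:
  acetaldehyde: x = 0.344, y = 0.679
  chloroform: x = 0.656, y = 0.321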